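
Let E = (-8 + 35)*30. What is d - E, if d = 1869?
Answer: 1059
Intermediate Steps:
E = 810 (E = 27*30 = 810)
d - E = 1869 - 1*810 = 1869 - 810 = 1059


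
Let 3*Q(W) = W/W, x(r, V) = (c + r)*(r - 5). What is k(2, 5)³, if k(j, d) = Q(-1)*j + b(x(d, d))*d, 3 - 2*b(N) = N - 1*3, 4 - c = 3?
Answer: 103823/27 ≈ 3845.3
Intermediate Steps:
c = 1 (c = 4 - 1*3 = 4 - 3 = 1)
x(r, V) = (1 + r)*(-5 + r) (x(r, V) = (1 + r)*(r - 5) = (1 + r)*(-5 + r))
Q(W) = ⅓ (Q(W) = (W/W)/3 = (⅓)*1 = ⅓)
b(N) = 3 - N/2 (b(N) = 3/2 - (N - 1*3)/2 = 3/2 - (N - 3)/2 = 3/2 - (-3 + N)/2 = 3/2 + (3/2 - N/2) = 3 - N/2)
k(j, d) = j/3 + d*(11/2 + 2*d - d²/2) (k(j, d) = j/3 + (3 - (-5 + d² - 4*d)/2)*d = j/3 + (3 + (5/2 + 2*d - d²/2))*d = j/3 + (11/2 + 2*d - d²/2)*d = j/3 + d*(11/2 + 2*d - d²/2))
k(2, 5)³ = ((⅓)*2 + (½)*5*(11 - 1*5² + 4*5))³ = (⅔ + (½)*5*(11 - 1*25 + 20))³ = (⅔ + (½)*5*(11 - 25 + 20))³ = (⅔ + (½)*5*6)³ = (⅔ + 15)³ = (47/3)³ = 103823/27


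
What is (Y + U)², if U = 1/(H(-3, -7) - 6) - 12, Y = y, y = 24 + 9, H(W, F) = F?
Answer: 73984/169 ≈ 437.78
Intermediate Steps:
y = 33
Y = 33
U = -157/13 (U = 1/(-7 - 6) - 12 = 1/(-13) - 12 = -1/13 - 12 = -157/13 ≈ -12.077)
(Y + U)² = (33 - 157/13)² = (272/13)² = 73984/169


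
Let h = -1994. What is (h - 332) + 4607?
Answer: 2281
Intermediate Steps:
(h - 332) + 4607 = (-1994 - 332) + 4607 = -2326 + 4607 = 2281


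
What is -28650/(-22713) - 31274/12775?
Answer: -114774204/96719525 ≈ -1.1867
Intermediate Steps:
-28650/(-22713) - 31274/12775 = -28650*(-1/22713) - 31274*1/12775 = 9550/7571 - 31274/12775 = -114774204/96719525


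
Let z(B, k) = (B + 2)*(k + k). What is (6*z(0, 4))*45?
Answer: 4320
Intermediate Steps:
z(B, k) = 2*k*(2 + B) (z(B, k) = (2 + B)*(2*k) = 2*k*(2 + B))
(6*z(0, 4))*45 = (6*(2*4*(2 + 0)))*45 = (6*(2*4*2))*45 = (6*16)*45 = 96*45 = 4320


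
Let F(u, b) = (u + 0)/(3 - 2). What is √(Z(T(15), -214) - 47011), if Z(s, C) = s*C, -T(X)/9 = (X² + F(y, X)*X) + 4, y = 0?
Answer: √394043 ≈ 627.73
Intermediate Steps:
F(u, b) = u (F(u, b) = u/1 = u*1 = u)
T(X) = -36 - 9*X² (T(X) = -9*((X² + 0*X) + 4) = -9*((X² + 0) + 4) = -9*(X² + 4) = -9*(4 + X²) = -36 - 9*X²)
Z(s, C) = C*s
√(Z(T(15), -214) - 47011) = √(-214*(-36 - 9*15²) - 47011) = √(-214*(-36 - 9*225) - 47011) = √(-214*(-36 - 2025) - 47011) = √(-214*(-2061) - 47011) = √(441054 - 47011) = √394043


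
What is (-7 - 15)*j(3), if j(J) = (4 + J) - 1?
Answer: -132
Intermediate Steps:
j(J) = 3 + J
(-7 - 15)*j(3) = (-7 - 15)*(3 + 3) = -22*6 = -132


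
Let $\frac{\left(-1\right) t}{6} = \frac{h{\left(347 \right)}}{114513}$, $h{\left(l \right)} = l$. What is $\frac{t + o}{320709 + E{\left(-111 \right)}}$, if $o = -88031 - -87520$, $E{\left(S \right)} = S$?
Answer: $- \frac{6502025}{4079182086} \approx -0.001594$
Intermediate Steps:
$o = -511$ ($o = -88031 + 87520 = -511$)
$t = - \frac{694}{38171}$ ($t = - 6 \cdot \frac{347}{114513} = - 6 \cdot 347 \cdot \frac{1}{114513} = \left(-6\right) \frac{347}{114513} = - \frac{694}{38171} \approx -0.018181$)
$\frac{t + o}{320709 + E{\left(-111 \right)}} = \frac{- \frac{694}{38171} - 511}{320709 - 111} = - \frac{19506075}{38171 \cdot 320598} = \left(- \frac{19506075}{38171}\right) \frac{1}{320598} = - \frac{6502025}{4079182086}$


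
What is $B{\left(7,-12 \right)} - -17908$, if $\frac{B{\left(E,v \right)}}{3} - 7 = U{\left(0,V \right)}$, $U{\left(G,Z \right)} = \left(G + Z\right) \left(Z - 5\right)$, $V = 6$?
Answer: $17947$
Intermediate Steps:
$U{\left(G,Z \right)} = \left(-5 + Z\right) \left(G + Z\right)$ ($U{\left(G,Z \right)} = \left(G + Z\right) \left(-5 + Z\right) = \left(-5 + Z\right) \left(G + Z\right)$)
$B{\left(E,v \right)} = 39$ ($B{\left(E,v \right)} = 21 + 3 \left(6^{2} - 0 - 30 + 0 \cdot 6\right) = 21 + 3 \left(36 + 0 - 30 + 0\right) = 21 + 3 \cdot 6 = 21 + 18 = 39$)
$B{\left(7,-12 \right)} - -17908 = 39 - -17908 = 39 + 17908 = 17947$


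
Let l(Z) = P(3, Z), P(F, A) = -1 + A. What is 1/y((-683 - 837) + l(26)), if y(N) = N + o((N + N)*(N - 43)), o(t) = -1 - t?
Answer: -1/4600116 ≈ -2.1739e-7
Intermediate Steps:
l(Z) = -1 + Z
y(N) = -1 + N - 2*N*(-43 + N) (y(N) = N + (-1 - (N + N)*(N - 43)) = N + (-1 - 2*N*(-43 + N)) = -1 + N - 2*N*(-43 + N))
1/y((-683 - 837) + l(26)) = 1/(-1 + ((-683 - 837) + (-1 + 26)) - 2*((-683 - 837) + (-1 + 26))*(-43 + ((-683 - 837) + (-1 + 26)))) = 1/(-1 + (-1520 + 25) - 2*(-1520 + 25)*(-43 + (-1520 + 25))) = 1/(-1 - 1495 - 2*(-1495)*(-43 - 1495)) = 1/(-1 - 1495 - 2*(-1495)*(-1538)) = 1/(-1 - 1495 - 4598620) = 1/(-4600116) = -1/4600116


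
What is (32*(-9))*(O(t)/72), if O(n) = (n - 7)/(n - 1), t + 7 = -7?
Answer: -28/5 ≈ -5.6000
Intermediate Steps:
t = -14 (t = -7 - 7 = -14)
O(n) = (-7 + n)/(-1 + n)
(32*(-9))*(O(t)/72) = (32*(-9))*(((-7 - 14)/(-1 - 14))/72) = -288*-21/(-15)/72 = -288*(-1/15*(-21))/72 = -2016/(5*72) = -288*7/360 = -28/5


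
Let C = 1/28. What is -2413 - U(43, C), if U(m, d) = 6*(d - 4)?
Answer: -33449/14 ≈ -2389.2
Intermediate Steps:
C = 1/28 ≈ 0.035714
U(m, d) = -24 + 6*d (U(m, d) = 6*(-4 + d) = -24 + 6*d)
-2413 - U(43, C) = -2413 - (-24 + 6*(1/28)) = -2413 - (-24 + 3/14) = -2413 - 1*(-333/14) = -2413 + 333/14 = -33449/14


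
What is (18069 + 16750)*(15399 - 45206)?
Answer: -1037849933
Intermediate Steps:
(18069 + 16750)*(15399 - 45206) = 34819*(-29807) = -1037849933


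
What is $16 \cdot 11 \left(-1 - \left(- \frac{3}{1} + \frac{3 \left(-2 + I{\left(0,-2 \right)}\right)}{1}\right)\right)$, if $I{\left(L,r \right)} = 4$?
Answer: $-704$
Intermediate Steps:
$16 \cdot 11 \left(-1 - \left(- \frac{3}{1} + \frac{3 \left(-2 + I{\left(0,-2 \right)}\right)}{1}\right)\right) = 16 \cdot 11 \left(-1 - \left(- \frac{3}{1} + \frac{3 \left(-2 + 4\right)}{1}\right)\right) = 176 \left(-1 - \left(\left(-3\right) 1 + 3 \cdot 2 \cdot 1\right)\right) = 176 \left(-1 - \left(-3 + 6 \cdot 1\right)\right) = 176 \left(-1 - \left(-3 + 6\right)\right) = 176 \left(-1 - 3\right) = 176 \left(-4\right) = -704$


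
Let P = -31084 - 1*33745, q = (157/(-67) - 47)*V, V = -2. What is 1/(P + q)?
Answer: -67/4336931 ≈ -1.5449e-5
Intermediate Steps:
q = 6612/67 (q = (157/(-67) - 47)*(-2) = (157*(-1/67) - 47)*(-2) = (-157/67 - 47)*(-2) = -3306/67*(-2) = 6612/67 ≈ 98.687)
P = -64829 (P = -31084 - 33745 = -64829)
1/(P + q) = 1/(-64829 + 6612/67) = 1/(-4336931/67) = -67/4336931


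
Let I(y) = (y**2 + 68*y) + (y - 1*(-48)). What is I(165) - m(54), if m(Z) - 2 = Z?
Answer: 38602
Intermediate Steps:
m(Z) = 2 + Z
I(y) = 48 + y**2 + 69*y (I(y) = (y**2 + 68*y) + (y + 48) = (y**2 + 68*y) + (48 + y) = 48 + y**2 + 69*y)
I(165) - m(54) = (48 + 165**2 + 69*165) - (2 + 54) = (48 + 27225 + 11385) - 1*56 = 38658 - 56 = 38602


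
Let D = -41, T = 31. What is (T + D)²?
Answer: 100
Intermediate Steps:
(T + D)² = (31 - 41)² = (-10)² = 100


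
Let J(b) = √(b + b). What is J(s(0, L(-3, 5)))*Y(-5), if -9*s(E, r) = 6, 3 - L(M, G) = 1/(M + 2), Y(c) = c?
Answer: -10*I*√3/3 ≈ -5.7735*I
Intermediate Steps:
L(M, G) = 3 - 1/(2 + M) (L(M, G) = 3 - 1/(M + 2) = 3 - 1/(2 + M))
s(E, r) = -⅔ (s(E, r) = -⅑*6 = -⅔)
J(b) = √2*√b (J(b) = √(2*b) = √2*√b)
J(s(0, L(-3, 5)))*Y(-5) = (√2*√(-⅔))*(-5) = (√2*(I*√6/3))*(-5) = (2*I*√3/3)*(-5) = -10*I*√3/3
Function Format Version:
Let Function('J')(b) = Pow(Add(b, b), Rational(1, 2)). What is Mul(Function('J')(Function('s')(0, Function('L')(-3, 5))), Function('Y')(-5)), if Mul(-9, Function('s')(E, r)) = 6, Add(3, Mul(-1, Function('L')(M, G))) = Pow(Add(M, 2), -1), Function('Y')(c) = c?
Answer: Mul(Rational(-10, 3), I, Pow(3, Rational(1, 2))) ≈ Mul(-5.7735, I)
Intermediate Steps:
Function('L')(M, G) = Add(3, Mul(-1, Pow(Add(2, M), -1))) (Function('L')(M, G) = Add(3, Mul(-1, Pow(Add(M, 2), -1))) = Add(3, Mul(-1, Pow(Add(2, M), -1))))
Function('s')(E, r) = Rational(-2, 3) (Function('s')(E, r) = Mul(Rational(-1, 9), 6) = Rational(-2, 3))
Function('J')(b) = Mul(Pow(2, Rational(1, 2)), Pow(b, Rational(1, 2))) (Function('J')(b) = Pow(Mul(2, b), Rational(1, 2)) = Mul(Pow(2, Rational(1, 2)), Pow(b, Rational(1, 2))))
Mul(Function('J')(Function('s')(0, Function('L')(-3, 5))), Function('Y')(-5)) = Mul(Mul(Pow(2, Rational(1, 2)), Pow(Rational(-2, 3), Rational(1, 2))), -5) = Mul(Mul(Pow(2, Rational(1, 2)), Mul(Rational(1, 3), I, Pow(6, Rational(1, 2)))), -5) = Mul(Mul(Rational(2, 3), I, Pow(3, Rational(1, 2))), -5) = Mul(Rational(-10, 3), I, Pow(3, Rational(1, 2)))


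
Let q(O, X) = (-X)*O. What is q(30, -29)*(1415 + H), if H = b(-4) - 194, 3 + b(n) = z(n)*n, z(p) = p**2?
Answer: 1003980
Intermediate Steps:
q(O, X) = -O*X
b(n) = -3 + n**3 (b(n) = -3 + n**2*n = -3 + n**3)
H = -261 (H = (-3 + (-4)**3) - 194 = (-3 - 64) - 194 = -67 - 194 = -261)
q(30, -29)*(1415 + H) = (-1*30*(-29))*(1415 - 261) = 870*1154 = 1003980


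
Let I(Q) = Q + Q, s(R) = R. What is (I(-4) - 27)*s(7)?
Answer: -245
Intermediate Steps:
I(Q) = 2*Q
(I(-4) - 27)*s(7) = (2*(-4) - 27)*7 = (-8 - 27)*7 = -35*7 = -245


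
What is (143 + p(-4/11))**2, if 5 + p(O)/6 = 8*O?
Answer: 1104601/121 ≈ 9128.9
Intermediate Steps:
p(O) = -30 + 48*O (p(O) = -30 + 6*(8*O) = -30 + 48*O)
(143 + p(-4/11))**2 = (143 + (-30 + 48*(-4/11)))**2 = (143 + (-30 - 192/11))**2 = (143 - 522/11)**2 = (1051/11)**2 = 1104601/121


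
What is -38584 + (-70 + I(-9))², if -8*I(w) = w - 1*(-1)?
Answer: -33823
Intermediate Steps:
I(w) = -⅛ - w/8 (I(w) = -(w - 1*(-1))/8 = -(w + 1)/8 = -(1 + w)/8 = -⅛ - w/8)
-38584 + (-70 + I(-9))² = -38584 + (-70 + (-⅛ - ⅛*(-9)))² = -38584 + (-70 + (-⅛ + 9/8))² = -38584 + (-70 + 1)² = -38584 + (-69)² = -38584 + 4761 = -33823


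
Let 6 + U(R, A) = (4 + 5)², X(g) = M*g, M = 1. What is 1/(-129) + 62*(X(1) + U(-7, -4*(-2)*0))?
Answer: 607847/129 ≈ 4712.0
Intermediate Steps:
X(g) = g (X(g) = 1*g = g)
U(R, A) = 75 (U(R, A) = -6 + (4 + 5)² = -6 + 9² = -6 + 81 = 75)
1/(-129) + 62*(X(1) + U(-7, -4*(-2)*0)) = 1/(-129) + 62*(1 + 75) = -1/129 + 62*76 = -1/129 + 4712 = 607847/129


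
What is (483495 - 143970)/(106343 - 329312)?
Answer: -113175/74323 ≈ -1.5227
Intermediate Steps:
(483495 - 143970)/(106343 - 329312) = 339525/(-222969) = 339525*(-1/222969) = -113175/74323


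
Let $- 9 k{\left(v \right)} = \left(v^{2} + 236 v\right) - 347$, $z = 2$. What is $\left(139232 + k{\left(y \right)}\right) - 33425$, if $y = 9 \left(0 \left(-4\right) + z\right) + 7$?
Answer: $\frac{946085}{9} \approx 1.0512 \cdot 10^{5}$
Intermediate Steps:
$y = 25$ ($y = 9 \left(0 \left(-4\right) + 2\right) + 7 = 9 \left(0 + 2\right) + 7 = 9 \cdot 2 + 7 = 18 + 7 = 25$)
$k{\left(v \right)} = \frac{347}{9} - \frac{236 v}{9} - \frac{v^{2}}{9}$ ($k{\left(v \right)} = - \frac{\left(v^{2} + 236 v\right) - 347}{9} = - \frac{-347 + v^{2} + 236 v}{9} = \frac{347}{9} - \frac{236 v}{9} - \frac{v^{2}}{9}$)
$\left(139232 + k{\left(y \right)}\right) - 33425 = \left(139232 - \left(617 + \frac{625}{9}\right)\right) - 33425 = \left(139232 - \frac{6178}{9}\right) - 33425 = \frac{1246910}{9} - 33425 = \frac{946085}{9}$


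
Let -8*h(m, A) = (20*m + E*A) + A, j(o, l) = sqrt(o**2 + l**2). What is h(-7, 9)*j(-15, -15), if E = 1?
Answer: 915*sqrt(2)/4 ≈ 323.50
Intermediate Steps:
j(o, l) = sqrt(l**2 + o**2)
h(m, A) = -5*m/2 - A/4 (h(m, A) = -((20*m + 1*A) + A)/8 = -((20*m + A) + A)/8 = -((A + 20*m) + A)/8 = -(2*A + 20*m)/8 = -5*m/2 - A/4)
h(-7, 9)*j(-15, -15) = (-5/2*(-7) - 1/4*9)*sqrt((-15)**2 + (-15)**2) = (35/2 - 9/4)*sqrt(225 + 225) = 61*sqrt(450)/4 = 61*(15*sqrt(2))/4 = 915*sqrt(2)/4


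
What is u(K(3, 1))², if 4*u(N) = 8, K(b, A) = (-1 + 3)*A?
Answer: 4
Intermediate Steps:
K(b, A) = 2*A
u(N) = 2 (u(N) = (¼)*8 = 2)
u(K(3, 1))² = 2² = 4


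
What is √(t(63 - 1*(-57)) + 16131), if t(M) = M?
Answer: √16251 ≈ 127.48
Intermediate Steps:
√(t(63 - 1*(-57)) + 16131) = √((63 - 1*(-57)) + 16131) = √((63 + 57) + 16131) = √(120 + 16131) = √16251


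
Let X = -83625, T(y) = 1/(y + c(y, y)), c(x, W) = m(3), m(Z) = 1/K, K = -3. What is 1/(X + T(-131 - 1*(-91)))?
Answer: -121/10118628 ≈ -1.1958e-5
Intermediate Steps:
m(Z) = -⅓ (m(Z) = 1/(-3) = -⅓)
c(x, W) = -⅓
T(y) = 1/(-⅓ + y) (T(y) = 1/(y - ⅓) = 1/(-⅓ + y))
1/(X + T(-131 - 1*(-91))) = 1/(-83625 + 3/(-1 + 3*(-131 - 1*(-91)))) = 1/(-83625 + 3/(-1 + 3*(-131 + 91))) = 1/(-83625 + 3/(-1 + 3*(-40))) = 1/(-83625 + 3/(-1 - 120)) = 1/(-83625 + 3/(-121)) = 1/(-83625 + 3*(-1/121)) = 1/(-83625 - 3/121) = 1/(-10118628/121) = -121/10118628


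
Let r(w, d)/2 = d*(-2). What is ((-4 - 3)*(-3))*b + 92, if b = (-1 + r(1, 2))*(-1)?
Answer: 281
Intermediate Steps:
r(w, d) = -4*d (r(w, d) = 2*(d*(-2)) = 2*(-2*d) = -4*d)
b = 9 (b = (-1 - 4*2)*(-1) = (-1 - 8)*(-1) = -9*(-1) = 9)
((-4 - 3)*(-3))*b + 92 = ((-4 - 3)*(-3))*9 + 92 = -7*(-3)*9 + 92 = 21*9 + 92 = 189 + 92 = 281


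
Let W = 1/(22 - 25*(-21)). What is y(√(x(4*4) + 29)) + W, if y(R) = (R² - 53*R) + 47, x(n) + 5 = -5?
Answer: 36103/547 - 53*√19 ≈ -165.02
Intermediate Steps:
x(n) = -10 (x(n) = -5 - 5 = -10)
y(R) = 47 + R² - 53*R
W = 1/547 (W = 1/(22 + 525) = 1/547 ≈ 0.0018282)
y(√(x(4*4) + 29)) + W = (47 + (√(-10 + 29))² - 53*√(-10 + 29)) + 1/547 = (47 + (√19)² - 53*√19) + 1/547 = (47 + 19 - 53*√19) + 1/547 = (66 - 53*√19) + 1/547 = 36103/547 - 53*√19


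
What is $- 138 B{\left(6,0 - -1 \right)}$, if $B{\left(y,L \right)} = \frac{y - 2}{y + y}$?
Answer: $-46$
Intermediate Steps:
$B{\left(y,L \right)} = \frac{-2 + y}{2 y}$
$- 138 B{\left(6,0 - -1 \right)} = - 138 \frac{-2 + 6}{2 \cdot 6} = - 138 \cdot \frac{1}{2} \cdot \frac{1}{6} \cdot 4 = \left(-138\right) \frac{1}{3} = -46$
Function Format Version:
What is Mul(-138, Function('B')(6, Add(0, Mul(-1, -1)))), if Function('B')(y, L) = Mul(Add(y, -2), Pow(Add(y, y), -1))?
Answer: -46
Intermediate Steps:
Function('B')(y, L) = Mul(Rational(1, 2), Pow(y, -1), Add(-2, y)) (Function('B')(y, L) = Mul(Add(-2, y), Pow(Mul(2, y), -1)) = Mul(Add(-2, y), Mul(Rational(1, 2), Pow(y, -1))) = Mul(Rational(1, 2), Pow(y, -1), Add(-2, y)))
Mul(-138, Function('B')(6, Add(0, Mul(-1, -1)))) = Mul(-138, Mul(Rational(1, 2), Pow(6, -1), Add(-2, 6))) = Mul(-138, Mul(Rational(1, 2), Rational(1, 6), 4)) = Mul(-138, Rational(1, 3)) = -46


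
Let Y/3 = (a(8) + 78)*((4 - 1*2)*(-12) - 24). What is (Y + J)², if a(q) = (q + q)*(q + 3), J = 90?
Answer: 1331228196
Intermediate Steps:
a(q) = 2*q*(3 + q) (a(q) = (2*q)*(3 + q) = 2*q*(3 + q))
Y = -36576 (Y = 3*((2*8*(3 + 8) + 78)*((4 - 1*2)*(-12) - 24)) = 3*((2*8*11 + 78)*((4 - 2)*(-12) - 24)) = 3*((176 + 78)*(2*(-12) - 24)) = 3*(254*(-24 - 24)) = 3*(254*(-48)) = 3*(-12192) = -36576)
(Y + J)² = (-36576 + 90)² = (-36486)² = 1331228196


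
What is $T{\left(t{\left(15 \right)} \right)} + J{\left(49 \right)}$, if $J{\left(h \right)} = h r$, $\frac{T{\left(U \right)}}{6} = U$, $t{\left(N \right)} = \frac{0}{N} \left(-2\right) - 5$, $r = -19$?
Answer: $-961$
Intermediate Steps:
$t{\left(N \right)} = -5$ ($t{\left(N \right)} = 0 \left(-2\right) - 5 = 0 - 5 = -5$)
$T{\left(U \right)} = 6 U$
$J{\left(h \right)} = - 19 h$ ($J{\left(h \right)} = h \left(-19\right) = - 19 h$)
$T{\left(t{\left(15 \right)} \right)} + J{\left(49 \right)} = 6 \left(-5\right) - 931 = -30 - 931 = -961$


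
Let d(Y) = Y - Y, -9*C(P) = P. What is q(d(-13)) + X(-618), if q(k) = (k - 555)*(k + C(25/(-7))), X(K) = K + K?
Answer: -30581/21 ≈ -1456.2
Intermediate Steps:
C(P) = -P/9
X(K) = 2*K
d(Y) = 0
q(k) = (-555 + k)*(25/63 + k) (q(k) = (k - 555)*(k - 25/(9*(-7))) = (-555 + k)*(k - 25*(-1)/(9*7)) = (-555 + k)*(k - ⅑*(-25/7)) = (-555 + k)*(k + 25/63) = (-555 + k)*(25/63 + k))
q(d(-13)) + X(-618) = (-4625/21 + 0² - 34940/63*0) + 2*(-618) = (-4625/21 + 0 + 0) - 1236 = -4625/21 - 1236 = -30581/21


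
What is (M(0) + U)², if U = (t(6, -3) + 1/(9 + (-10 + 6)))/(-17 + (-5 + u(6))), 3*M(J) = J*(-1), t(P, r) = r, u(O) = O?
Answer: 49/1600 ≈ 0.030625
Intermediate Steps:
M(J) = -J/3 (M(J) = (J*(-1))/3 = (-J)/3 = -J/3)
U = 7/40 (U = (-3 + 1/(9 + (-10 + 6)))/(-17 + (-5 + 6)) = (-3 + 1/(9 - 4))/(-17 + 1) = (-3 + 1/5)/(-16) = (-3 + ⅕)*(-1/16) = -14/5*(-1/16) = 7/40 ≈ 0.17500)
(M(0) + U)² = (-⅓*0 + 7/40)² = (0 + 7/40)² = (7/40)² = 49/1600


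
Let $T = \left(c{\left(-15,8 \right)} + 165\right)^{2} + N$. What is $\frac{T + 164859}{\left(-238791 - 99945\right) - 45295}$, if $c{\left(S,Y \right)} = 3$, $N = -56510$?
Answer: $- \frac{136573}{384031} \approx -0.35563$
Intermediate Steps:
$T = -28286$ ($T = \left(3 + 165\right)^{2} - 56510 = 168^{2} - 56510 = 28224 - 56510 = -28286$)
$\frac{T + 164859}{\left(-238791 - 99945\right) - 45295} = \frac{-28286 + 164859}{\left(-238791 - 99945\right) - 45295} = \frac{136573}{\left(-238791 - 99945\right) - 45295} = \frac{136573}{-338736 - 45295} = \frac{136573}{-384031} = 136573 \left(- \frac{1}{384031}\right) = - \frac{136573}{384031}$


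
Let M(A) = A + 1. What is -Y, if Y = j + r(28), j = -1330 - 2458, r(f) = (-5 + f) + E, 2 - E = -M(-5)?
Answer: 3767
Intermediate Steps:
M(A) = 1 + A
E = -2 (E = 2 - (-1)*(1 - 5) = 2 - (-1)*(-4) = 2 - 1*4 = 2 - 4 = -2)
r(f) = -7 + f (r(f) = (-5 + f) - 2 = -7 + f)
j = -3788
Y = -3767 (Y = -3788 + (-7 + 28) = -3788 + 21 = -3767)
-Y = -1*(-3767) = 3767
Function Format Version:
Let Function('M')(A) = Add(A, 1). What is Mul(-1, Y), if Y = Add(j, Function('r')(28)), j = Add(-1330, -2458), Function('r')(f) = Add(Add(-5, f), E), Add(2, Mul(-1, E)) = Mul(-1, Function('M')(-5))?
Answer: 3767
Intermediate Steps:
Function('M')(A) = Add(1, A)
E = -2 (E = Add(2, Mul(-1, Mul(-1, Add(1, -5)))) = Add(2, Mul(-1, Mul(-1, -4))) = Add(2, Mul(-1, 4)) = Add(2, -4) = -2)
Function('r')(f) = Add(-7, f) (Function('r')(f) = Add(Add(-5, f), -2) = Add(-7, f))
j = -3788
Y = -3767 (Y = Add(-3788, Add(-7, 28)) = Add(-3788, 21) = -3767)
Mul(-1, Y) = Mul(-1, -3767) = 3767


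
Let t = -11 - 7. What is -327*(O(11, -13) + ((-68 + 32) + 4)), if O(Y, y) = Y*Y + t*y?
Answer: -105621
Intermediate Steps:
t = -18
O(Y, y) = Y² - 18*y (O(Y, y) = Y*Y - 18*y = Y² - 18*y)
-327*(O(11, -13) + ((-68 + 32) + 4)) = -327*((11² - 18*(-13)) + ((-68 + 32) + 4)) = -327*((121 + 234) + (-36 + 4)) = -327*(355 - 32) = -327*323 = -105621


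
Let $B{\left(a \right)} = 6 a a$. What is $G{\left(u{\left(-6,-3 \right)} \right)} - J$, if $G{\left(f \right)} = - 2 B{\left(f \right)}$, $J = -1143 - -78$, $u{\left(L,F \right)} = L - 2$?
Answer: $297$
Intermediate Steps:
$u{\left(L,F \right)} = -2 + L$
$J = -1065$ ($J = -1143 + 78 = -1065$)
$B{\left(a \right)} = 6 a^{2}$
$G{\left(f \right)} = - 12 f^{2}$ ($G{\left(f \right)} = - 2 \cdot 6 f^{2} = - 12 f^{2}$)
$G{\left(u{\left(-6,-3 \right)} \right)} - J = - 12 \left(-2 - 6\right)^{2} - -1065 = - 12 \left(-8\right)^{2} + 1065 = \left(-12\right) 64 + 1065 = -768 + 1065 = 297$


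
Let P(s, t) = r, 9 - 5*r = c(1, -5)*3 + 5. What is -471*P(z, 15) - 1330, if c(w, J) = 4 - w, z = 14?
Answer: -859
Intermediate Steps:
r = -1 (r = 9/5 - ((4 - 1*1)*3 + 5)/5 = 9/5 - ((4 - 1)*3 + 5)/5 = 9/5 - (3*3 + 5)/5 = 9/5 - (9 + 5)/5 = 9/5 - ⅕*14 = 9/5 - 14/5 = -1)
P(s, t) = -1
-471*P(z, 15) - 1330 = -471*(-1) - 1330 = 471 - 1330 = -859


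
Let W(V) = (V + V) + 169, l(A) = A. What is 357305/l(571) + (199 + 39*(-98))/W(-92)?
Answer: 7428308/8565 ≈ 867.29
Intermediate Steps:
W(V) = 169 + 2*V (W(V) = 2*V + 169 = 169 + 2*V)
357305/l(571) + (199 + 39*(-98))/W(-92) = 357305/571 + (199 + 39*(-98))/(169 + 2*(-92)) = 357305*(1/571) + (199 - 3822)/(169 - 184) = 357305/571 - 3623/(-15) = 357305/571 - 3623*(-1/15) = 357305/571 + 3623/15 = 7428308/8565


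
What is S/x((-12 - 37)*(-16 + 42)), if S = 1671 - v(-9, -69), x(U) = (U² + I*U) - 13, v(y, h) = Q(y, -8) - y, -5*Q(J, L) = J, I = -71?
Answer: 8301/8567585 ≈ 0.00096888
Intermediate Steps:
Q(J, L) = -J/5
v(y, h) = -6*y/5 (v(y, h) = -y/5 - y = -6*y/5)
x(U) = -13 + U² - 71*U (x(U) = (U² - 71*U) - 13 = -13 + U² - 71*U)
S = 8301/5 (S = 1671 - (-6)*(-9)/5 = 1671 - 1*54/5 = 1671 - 54/5 = 8301/5 ≈ 1660.2)
S/x((-12 - 37)*(-16 + 42)) = 8301/(5*(-13 + ((-12 - 37)*(-16 + 42))² - 71*(-12 - 37)*(-16 + 42))) = 8301/(5*(-13 + (-49*26)² - (-3479)*26)) = 8301/(5*(-13 + (-1274)² - 71*(-1274))) = 8301/(5*(-13 + 1623076 + 90454)) = (8301/5)/1713517 = (8301/5)*(1/1713517) = 8301/8567585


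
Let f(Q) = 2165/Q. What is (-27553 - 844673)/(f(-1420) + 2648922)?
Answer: -247712184/752293415 ≈ -0.32928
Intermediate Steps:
(-27553 - 844673)/(f(-1420) + 2648922) = (-27553 - 844673)/(2165/(-1420) + 2648922) = -872226/(2165*(-1/1420) + 2648922) = -872226/(-433/284 + 2648922) = -872226/752293415/284 = -872226*284/752293415 = -247712184/752293415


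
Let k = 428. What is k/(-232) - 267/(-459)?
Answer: -11209/8874 ≈ -1.2631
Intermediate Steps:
k/(-232) - 267/(-459) = 428/(-232) - 267/(-459) = 428*(-1/232) - 267*(-1/459) = -107/58 + 89/153 = -11209/8874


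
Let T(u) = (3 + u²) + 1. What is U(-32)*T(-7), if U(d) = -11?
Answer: -583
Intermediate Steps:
T(u) = 4 + u²
U(-32)*T(-7) = -11*(4 + (-7)²) = -11*(4 + 49) = -11*53 = -583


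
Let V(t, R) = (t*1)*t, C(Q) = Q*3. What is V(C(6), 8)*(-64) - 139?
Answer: -20875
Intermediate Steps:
C(Q) = 3*Q
V(t, R) = t**2 (V(t, R) = t*t = t**2)
V(C(6), 8)*(-64) - 139 = (3*6)**2*(-64) - 139 = 18**2*(-64) - 139 = 324*(-64) - 139 = -20736 - 139 = -20875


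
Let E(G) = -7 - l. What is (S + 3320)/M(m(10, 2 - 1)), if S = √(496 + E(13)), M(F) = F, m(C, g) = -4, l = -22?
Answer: -830 - √511/4 ≈ -835.65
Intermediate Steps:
E(G) = 15 (E(G) = -7 - 1*(-22) = -7 + 22 = 15)
S = √511 (S = √(496 + 15) = √511 ≈ 22.605)
(S + 3320)/M(m(10, 2 - 1)) = (√511 + 3320)/(-4) = (3320 + √511)*(-¼) = -830 - √511/4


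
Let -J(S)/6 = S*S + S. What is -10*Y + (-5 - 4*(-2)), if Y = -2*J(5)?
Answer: -3597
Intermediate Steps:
J(S) = -6*S - 6*S**2 (J(S) = -6*(S*S + S) = -6*(S**2 + S) = -6*(S + S**2) = -6*S - 6*S**2)
Y = 360 (Y = -(-12)*5*(1 + 5) = -(-12)*5*6 = -2*(-180) = 360)
-10*Y + (-5 - 4*(-2)) = -10*360 + (-5 - 4*(-2)) = -3600 + (-5 + 8) = -3600 + 3 = -3597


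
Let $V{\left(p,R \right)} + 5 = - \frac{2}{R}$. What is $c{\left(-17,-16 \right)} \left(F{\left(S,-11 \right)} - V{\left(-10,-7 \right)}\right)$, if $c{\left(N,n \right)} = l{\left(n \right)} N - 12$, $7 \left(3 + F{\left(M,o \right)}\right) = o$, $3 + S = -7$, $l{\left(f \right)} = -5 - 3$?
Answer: $\frac{124}{7} \approx 17.714$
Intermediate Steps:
$l{\left(f \right)} = -8$ ($l{\left(f \right)} = -5 - 3 = -8$)
$V{\left(p,R \right)} = -5 - \frac{2}{R}$
$S = -10$ ($S = -3 - 7 = -10$)
$F{\left(M,o \right)} = -3 + \frac{o}{7}$
$c{\left(N,n \right)} = -12 - 8 N$ ($c{\left(N,n \right)} = - 8 N - 12 = -12 - 8 N$)
$c{\left(-17,-16 \right)} \left(F{\left(S,-11 \right)} - V{\left(-10,-7 \right)}\right) = \left(-12 - -136\right) \left(\left(-3 + \frac{1}{7} \left(-11\right)\right) - \left(-5 - \frac{2}{-7}\right)\right) = \left(-12 + 136\right) \left(\left(-3 - \frac{11}{7}\right) - \left(-5 - - \frac{2}{7}\right)\right) = 124 \left(- \frac{32}{7} - \left(-5 + \frac{2}{7}\right)\right) = 124 \left(- \frac{32}{7} - - \frac{33}{7}\right) = 124 \left(- \frac{32}{7} + \frac{33}{7}\right) = 124 \cdot \frac{1}{7} = \frac{124}{7}$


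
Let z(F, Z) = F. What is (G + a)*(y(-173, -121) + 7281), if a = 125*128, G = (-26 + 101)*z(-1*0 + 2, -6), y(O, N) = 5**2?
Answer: 117991900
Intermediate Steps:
y(O, N) = 25
G = 150 (G = (-26 + 101)*(-1*0 + 2) = 75*(0 + 2) = 75*2 = 150)
a = 16000
(G + a)*(y(-173, -121) + 7281) = (150 + 16000)*(25 + 7281) = 16150*7306 = 117991900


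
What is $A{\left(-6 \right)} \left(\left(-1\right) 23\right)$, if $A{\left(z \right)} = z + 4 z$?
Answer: $690$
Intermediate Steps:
$A{\left(z \right)} = 5 z$
$A{\left(-6 \right)} \left(\left(-1\right) 23\right) = 5 \left(-6\right) \left(\left(-1\right) 23\right) = \left(-30\right) \left(-23\right) = 690$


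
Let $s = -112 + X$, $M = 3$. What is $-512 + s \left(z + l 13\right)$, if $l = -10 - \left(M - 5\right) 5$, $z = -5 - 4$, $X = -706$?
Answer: $6850$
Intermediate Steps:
$z = -9$ ($z = -5 - 4 = -9$)
$l = 0$ ($l = -10 - \left(3 - 5\right) 5 = -10 - \left(-2\right) 5 = -10 - -10 = -10 + 10 = 0$)
$s = -818$ ($s = -112 - 706 = -818$)
$-512 + s \left(z + l 13\right) = -512 - 818 \left(-9 + 0 \cdot 13\right) = -512 - 818 \left(-9 + 0\right) = -512 - -7362 = -512 + 7362 = 6850$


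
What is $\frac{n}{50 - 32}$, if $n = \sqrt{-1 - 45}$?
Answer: $\frac{i \sqrt{46}}{18} \approx 0.3768 i$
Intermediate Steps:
$n = i \sqrt{46}$ ($n = \sqrt{-46} = i \sqrt{46} \approx 6.7823 i$)
$\frac{n}{50 - 32} = \frac{i \sqrt{46}}{50 - 32} = \frac{i \sqrt{46}}{18}$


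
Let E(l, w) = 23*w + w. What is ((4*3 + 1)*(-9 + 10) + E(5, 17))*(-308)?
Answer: -129668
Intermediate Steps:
E(l, w) = 24*w
((4*3 + 1)*(-9 + 10) + E(5, 17))*(-308) = ((4*3 + 1)*(-9 + 10) + 24*17)*(-308) = ((12 + 1)*1 + 408)*(-308) = (13*1 + 408)*(-308) = (13 + 408)*(-308) = 421*(-308) = -129668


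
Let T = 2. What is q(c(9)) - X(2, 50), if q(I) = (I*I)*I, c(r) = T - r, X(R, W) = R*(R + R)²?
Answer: -375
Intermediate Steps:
X(R, W) = 4*R³ (X(R, W) = R*(2*R)² = R*(4*R²) = 4*R³)
c(r) = 2 - r
q(I) = I³ (q(I) = I²*I = I³)
q(c(9)) - X(2, 50) = (2 - 1*9)³ - 4*2³ = (2 - 9)³ - 4*8 = (-7)³ - 1*32 = -343 - 32 = -375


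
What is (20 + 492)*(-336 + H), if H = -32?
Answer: -188416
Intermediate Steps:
(20 + 492)*(-336 + H) = (20 + 492)*(-336 - 32) = 512*(-368) = -188416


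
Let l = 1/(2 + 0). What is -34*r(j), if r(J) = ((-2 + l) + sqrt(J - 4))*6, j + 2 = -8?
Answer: 306 - 204*I*sqrt(14) ≈ 306.0 - 763.3*I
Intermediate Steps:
j = -10 (j = -2 - 8 = -10)
l = 1/2 ≈ 0.50000
r(J) = -9 + 6*sqrt(-4 + J) (r(J) = ((-2 + 1/2) + sqrt(J - 4))*6 = (-3/2 + sqrt(-4 + J))*6 = -9 + 6*sqrt(-4 + J))
-34*r(j) = -34*(-9 + 6*sqrt(-4 - 10)) = -34*(-9 + 6*sqrt(-14)) = -34*(-9 + 6*(I*sqrt(14))) = -34*(-9 + 6*I*sqrt(14)) = 306 - 204*I*sqrt(14)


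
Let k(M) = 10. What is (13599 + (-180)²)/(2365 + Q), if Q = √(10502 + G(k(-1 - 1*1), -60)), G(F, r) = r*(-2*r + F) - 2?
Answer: 21757527/1118105 - 275994*√3/1118105 ≈ 19.032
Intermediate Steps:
G(F, r) = -2 + r*(F - 2*r) (G(F, r) = r*(F - 2*r) - 2 = -2 + r*(F - 2*r))
Q = 30*√3 (Q = √(10502 + (-2 - 2*(-60)² + 10*(-60))) = √(10502 + (-2 - 2*3600 - 600)) = √(10502 + (-2 - 7200 - 600)) = √(10502 - 7802) = √2700 = 30*√3 ≈ 51.962)
(13599 + (-180)²)/(2365 + Q) = (13599 + (-180)²)/(2365 + 30*√3) = (13599 + 32400)/(2365 + 30*√3) = 45999/(2365 + 30*√3)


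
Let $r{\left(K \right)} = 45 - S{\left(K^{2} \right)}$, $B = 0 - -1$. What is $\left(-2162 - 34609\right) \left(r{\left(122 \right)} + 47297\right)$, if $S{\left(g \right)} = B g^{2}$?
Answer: $8144265897894$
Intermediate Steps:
$B = 1$ ($B = 0 + 1 = 1$)
$S{\left(g \right)} = g^{2}$ ($S{\left(g \right)} = 1 g^{2} = g^{2}$)
$r{\left(K \right)} = 45 - K^{4}$ ($r{\left(K \right)} = 45 - \left(K^{2}\right)^{2} = 45 - K^{4}$)
$\left(-2162 - 34609\right) \left(r{\left(122 \right)} + 47297\right) = \left(-2162 - 34609\right) \left(\left(45 - 122^{4}\right) + 47297\right) = - 36771 \left(\left(45 - 221533456\right) + 47297\right) = - 36771 \left(-221533411 + 47297\right) = \left(-36771\right) \left(-221486114\right) = 8144265897894$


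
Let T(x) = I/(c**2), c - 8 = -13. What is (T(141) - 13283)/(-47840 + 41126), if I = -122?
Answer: 332197/167850 ≈ 1.9791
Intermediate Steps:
c = -5 (c = 8 - 13 = -5)
T(x) = -122/25 (T(x) = -122/((-5)**2) = -122/25)
(T(141) - 13283)/(-47840 + 41126) = (-122/25 - 13283)/(-47840 + 41126) = -332197/25/(-6714) = -332197/25*(-1/6714) = 332197/167850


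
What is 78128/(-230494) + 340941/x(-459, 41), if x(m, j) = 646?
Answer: 39267192083/74449562 ≈ 527.43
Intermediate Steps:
78128/(-230494) + 340941/x(-459, 41) = 78128/(-230494) + 340941/646 = 78128*(-1/230494) + 340941*(1/646) = -39064/115247 + 340941/646 = 39267192083/74449562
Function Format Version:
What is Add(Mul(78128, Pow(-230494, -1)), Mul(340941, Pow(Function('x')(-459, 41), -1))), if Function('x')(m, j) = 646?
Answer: Rational(39267192083, 74449562) ≈ 527.43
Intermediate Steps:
Add(Mul(78128, Pow(-230494, -1)), Mul(340941, Pow(Function('x')(-459, 41), -1))) = Add(Mul(78128, Pow(-230494, -1)), Mul(340941, Pow(646, -1))) = Add(Mul(78128, Rational(-1, 230494)), Mul(340941, Rational(1, 646))) = Add(Rational(-39064, 115247), Rational(340941, 646)) = Rational(39267192083, 74449562)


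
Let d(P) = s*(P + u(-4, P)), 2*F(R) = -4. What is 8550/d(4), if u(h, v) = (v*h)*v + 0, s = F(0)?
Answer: 285/4 ≈ 71.250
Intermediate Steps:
F(R) = -2 (F(R) = (½)*(-4) = -2)
s = -2
u(h, v) = h*v² (u(h, v) = (h*v)*v + 0 = h*v² + 0 = h*v²)
d(P) = -2*P + 8*P² (d(P) = -2*(P - 4*P²) = -2*P + 8*P²)
8550/d(4) = 8550/((2*4*(-1 + 4*4))) = 8550/((2*4*(-1 + 16))) = 8550/((2*4*15)) = 8550/120 = 8550*(1/120) = 285/4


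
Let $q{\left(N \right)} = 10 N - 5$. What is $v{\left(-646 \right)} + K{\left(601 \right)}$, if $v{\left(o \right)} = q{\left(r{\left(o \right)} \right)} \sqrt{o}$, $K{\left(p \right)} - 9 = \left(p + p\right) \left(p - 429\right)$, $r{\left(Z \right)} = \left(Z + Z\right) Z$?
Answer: $206753 + 8346315 i \sqrt{646} \approx 2.0675 \cdot 10^{5} + 2.1213 \cdot 10^{8} i$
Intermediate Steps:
$r{\left(Z \right)} = 2 Z^{2}$ ($r{\left(Z \right)} = 2 Z Z = 2 Z^{2}$)
$q{\left(N \right)} = -5 + 10 N$
$K{\left(p \right)} = 9 + 2 p \left(-429 + p\right)$ ($K{\left(p \right)} = 9 + \left(p + p\right) \left(p - 429\right) = 9 + 2 p \left(-429 + p\right)$)
$v{\left(o \right)} = \sqrt{o} \left(-5 + 20 o^{2}\right)$ ($v{\left(o \right)} = \left(-5 + 10 \cdot 2 o^{2}\right) \sqrt{o} = \left(-5 + 20 o^{2}\right) \sqrt{o} = \sqrt{o} \left(-5 + 20 o^{2}\right)$)
$v{\left(-646 \right)} + K{\left(601 \right)} = \sqrt{-646} \left(-5 + 20 \left(-646\right)^{2}\right) + \left(9 - 515658 + 2 \cdot 601^{2}\right) = i \sqrt{646} \left(-5 + 20 \cdot 417316\right) + \left(9 - 515658 + 2 \cdot 361201\right) = i \sqrt{646} \left(-5 + 8346320\right) + \left(9 - 515658 + 722402\right) = i \sqrt{646} \cdot 8346315 + 206753 = 8346315 i \sqrt{646} + 206753 = 206753 + 8346315 i \sqrt{646}$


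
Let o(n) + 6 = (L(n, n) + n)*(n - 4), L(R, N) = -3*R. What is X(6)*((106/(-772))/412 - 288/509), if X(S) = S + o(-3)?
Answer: 962392053/40473644 ≈ 23.778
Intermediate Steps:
o(n) = -6 - 2*n*(-4 + n) (o(n) = -6 + (-3*n + n)*(n - 4) = -6 + (-2*n)*(-4 + n) = -6 - 2*n*(-4 + n))
X(S) = -48 + S (X(S) = S + (-6 - 2*(-3)**2 + 8*(-3)) = S + (-6 - 2*9 - 24) = S + (-6 - 18 - 24) = S - 48 = -48 + S)
X(6)*((106/(-772))/412 - 288/509) = (-48 + 6)*((106/(-772))/412 - 288/509) = -42*((106*(-1/772))*(1/412) - 288*1/509) = -42*(-53/386*1/412 - 288/509) = -42*(-53/159032 - 288/509) = -42*(-45828193/80947288) = 962392053/40473644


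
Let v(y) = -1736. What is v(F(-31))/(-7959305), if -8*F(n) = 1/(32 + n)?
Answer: 1736/7959305 ≈ 0.00021811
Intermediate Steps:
F(n) = -1/(8*(32 + n))
v(F(-31))/(-7959305) = -1736/(-7959305) = -1736*(-1/7959305) = 1736/7959305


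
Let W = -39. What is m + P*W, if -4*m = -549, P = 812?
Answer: -126123/4 ≈ -31531.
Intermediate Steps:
m = 549/4 (m = -¼*(-549) = 549/4 ≈ 137.25)
m + P*W = 549/4 + 812*(-39) = 549/4 - 31668 = -126123/4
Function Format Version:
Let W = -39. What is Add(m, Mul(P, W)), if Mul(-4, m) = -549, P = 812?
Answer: Rational(-126123, 4) ≈ -31531.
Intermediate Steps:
m = Rational(549, 4) (m = Mul(Rational(-1, 4), -549) = Rational(549, 4) ≈ 137.25)
Add(m, Mul(P, W)) = Add(Rational(549, 4), Mul(812, -39)) = Add(Rational(549, 4), -31668) = Rational(-126123, 4)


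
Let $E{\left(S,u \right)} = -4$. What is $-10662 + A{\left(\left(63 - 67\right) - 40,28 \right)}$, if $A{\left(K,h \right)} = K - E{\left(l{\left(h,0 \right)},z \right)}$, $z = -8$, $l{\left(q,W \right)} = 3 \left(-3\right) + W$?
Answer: $-10702$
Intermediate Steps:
$l{\left(q,W \right)} = -9 + W$
$A{\left(K,h \right)} = 4 + K$ ($A{\left(K,h \right)} = K - -4 = K + 4 = 4 + K$)
$-10662 + A{\left(\left(63 - 67\right) - 40,28 \right)} = -10662 + \left(4 + \left(\left(63 - 67\right) - 40\right)\right) = -10662 + \left(4 - 44\right) = -10662 - 40 = -10702$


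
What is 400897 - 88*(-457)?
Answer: 441113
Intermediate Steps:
400897 - 88*(-457) = 400897 + 40216 = 441113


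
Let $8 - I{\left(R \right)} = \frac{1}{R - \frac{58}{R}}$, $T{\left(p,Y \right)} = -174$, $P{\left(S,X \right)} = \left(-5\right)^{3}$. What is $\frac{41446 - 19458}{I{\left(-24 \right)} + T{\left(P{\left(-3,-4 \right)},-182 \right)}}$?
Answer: $- \frac{2847446}{21491} \approx -132.49$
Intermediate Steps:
$P{\left(S,X \right)} = -125$
$I{\left(R \right)} = 8 - \frac{1}{R - \frac{58}{R}}$
$\frac{41446 - 19458}{I{\left(-24 \right)} + T{\left(P{\left(-3,-4 \right)},-182 \right)}} = \frac{41446 - 19458}{\frac{-464 - -24 + 8 \left(-24\right)^{2}}{-58 + \left(-24\right)^{2}} - 174} = \frac{21988}{\frac{-464 + 24 + 8 \cdot 576}{-58 + 576} - 174} = \frac{21988}{\frac{-464 + 24 + 4608}{518} - 174} = \frac{21988}{\frac{1}{518} \cdot 4168 - 174} = \frac{21988}{\frac{2084}{259} - 174} = \frac{21988}{- \frac{42982}{259}} = 21988 \left(- \frac{259}{42982}\right) = - \frac{2847446}{21491}$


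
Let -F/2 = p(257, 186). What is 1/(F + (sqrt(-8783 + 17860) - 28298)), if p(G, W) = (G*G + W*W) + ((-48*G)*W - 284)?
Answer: 4359972/19009355831707 - sqrt(9077)/19009355831707 ≈ 2.2935e-7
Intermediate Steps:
p(G, W) = -284 + G**2 + W**2 - 48*G*W (p(G, W) = (G**2 + W**2) + (-48*G*W - 284) = (G**2 + W**2) + (-284 - 48*G*W) = -284 + G**2 + W**2 - 48*G*W)
F = 4388270 (F = -2*(-284 + 257**2 + 186**2 - 48*257*186) = -2*(-284 + 66049 + 34596 - 2294496) = -2*(-2194135) = 4388270)
1/(F + (sqrt(-8783 + 17860) - 28298)) = 1/(4388270 + (sqrt(-8783 + 17860) - 28298)) = 1/(4388270 + (sqrt(9077) - 28298)) = 1/(4388270 + (-28298 + sqrt(9077))) = 1/(4359972 + sqrt(9077))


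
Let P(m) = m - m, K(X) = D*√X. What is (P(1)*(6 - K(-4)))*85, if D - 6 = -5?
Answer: 0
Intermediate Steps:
D = 1 (D = 6 - 5 = 1)
K(X) = √X (K(X) = 1*√X = √X)
P(m) = 0
(P(1)*(6 - K(-4)))*85 = (0*(6 - √(-4)))*85 = (0*(6 - 2*I))*85 = 0*85 = 0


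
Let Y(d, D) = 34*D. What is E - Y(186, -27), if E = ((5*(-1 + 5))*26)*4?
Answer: 2998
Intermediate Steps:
E = 2080 (E = ((5*4)*26)*4 = (20*26)*4 = 520*4 = 2080)
E - Y(186, -27) = 2080 - 34*(-27) = 2080 - 1*(-918) = 2080 + 918 = 2998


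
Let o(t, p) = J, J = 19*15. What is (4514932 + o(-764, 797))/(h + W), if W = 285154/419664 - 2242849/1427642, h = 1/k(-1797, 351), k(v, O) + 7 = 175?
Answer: -112716739407498604/22107454423 ≈ -5.0986e+6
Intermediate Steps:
k(v, O) = 168 (k(v, O) = -7 + 175 = 168)
J = 285
h = 1/168 ≈ 0.0059524
W = -133536288967/149782488072 (W = 285154*(1/419664) - 2242849*1/1427642 = 142577/209832 - 2242849/1427642 = -133536288967/149782488072 ≈ -0.89153)
o(t, p) = 285
(4514932 + o(-764, 797))/(h + W) = (4514932 + 285)/(1/168 - 133536288967/149782488072) = 4515217/(-22107454423/24963748012) = 4515217*(-24963748012/22107454423) = -112716739407498604/22107454423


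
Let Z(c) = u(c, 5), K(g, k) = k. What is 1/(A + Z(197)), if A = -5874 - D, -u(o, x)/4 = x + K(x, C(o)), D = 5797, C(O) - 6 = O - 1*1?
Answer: -1/12499 ≈ -8.0006e-5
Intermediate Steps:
C(O) = 5 + O (C(O) = 6 + (O - 1*1) = 6 + (O - 1) = 6 + (-1 + O) = 5 + O)
u(o, x) = -20 - 4*o - 4*x (u(o, x) = -4*(x + (5 + o)) = -4*(5 + o + x) = -20 - 4*o - 4*x)
Z(c) = -40 - 4*c (Z(c) = -20 - 4*c - 4*5 = -20 - 4*c - 20 = -40 - 4*c)
A = -11671 (A = -5874 - 1*5797 = -5874 - 5797 = -11671)
1/(A + Z(197)) = 1/(-11671 + (-40 - 4*197)) = 1/(-11671 + (-40 - 788)) = 1/(-11671 - 828) = 1/(-12499) = -1/12499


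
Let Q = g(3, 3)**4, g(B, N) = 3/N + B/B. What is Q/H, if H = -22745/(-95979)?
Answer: 1535664/22745 ≈ 67.517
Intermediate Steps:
g(B, N) = 1 + 3/N (g(B, N) = 3/N + 1 = 1 + 3/N)
H = 22745/95979 (H = -22745*(-1/95979) = 22745/95979 ≈ 0.23698)
Q = 16 (Q = ((3 + 3)/3)**4 = ((1/3)*6)**4 = 2**4 = 16)
Q/H = 16/(22745/95979) = 16*(95979/22745) = 1535664/22745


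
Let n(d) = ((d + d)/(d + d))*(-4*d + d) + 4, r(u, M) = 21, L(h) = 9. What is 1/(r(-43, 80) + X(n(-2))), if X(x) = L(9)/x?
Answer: 10/219 ≈ 0.045662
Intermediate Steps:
n(d) = 4 - 3*d (n(d) = ((2*d)/((2*d)))*(-3*d) + 4 = ((2*d)*(1/(2*d)))*(-3*d) + 4 = 1*(-3*d) + 4 = -3*d + 4 = 4 - 3*d)
X(x) = 9/x
1/(r(-43, 80) + X(n(-2))) = 1/(21 + 9/(4 - 3*(-2))) = 1/(21 + 9/(4 + 6)) = 1/(21 + 9/10) = 1/(219/10) = 10/219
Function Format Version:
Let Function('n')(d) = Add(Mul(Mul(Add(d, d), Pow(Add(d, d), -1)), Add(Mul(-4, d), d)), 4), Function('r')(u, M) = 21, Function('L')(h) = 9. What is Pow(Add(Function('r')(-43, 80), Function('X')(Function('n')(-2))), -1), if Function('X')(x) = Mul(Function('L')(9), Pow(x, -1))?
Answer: Rational(10, 219) ≈ 0.045662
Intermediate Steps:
Function('n')(d) = Add(4, Mul(-3, d)) (Function('n')(d) = Add(Mul(Mul(Mul(2, d), Pow(Mul(2, d), -1)), Mul(-3, d)), 4) = Add(Mul(Mul(Mul(2, d), Mul(Rational(1, 2), Pow(d, -1))), Mul(-3, d)), 4) = Add(Mul(1, Mul(-3, d)), 4) = Add(Mul(-3, d), 4) = Add(4, Mul(-3, d)))
Function('X')(x) = Mul(9, Pow(x, -1))
Pow(Add(Function('r')(-43, 80), Function('X')(Function('n')(-2))), -1) = Pow(Add(21, Mul(9, Pow(Add(4, Mul(-3, -2)), -1))), -1) = Pow(Add(21, Mul(9, Pow(Add(4, 6), -1))), -1) = Pow(Add(21, Mul(9, Pow(10, -1))), -1) = Pow(Add(21, Mul(9, Rational(1, 10))), -1) = Pow(Add(21, Rational(9, 10)), -1) = Pow(Rational(219, 10), -1) = Rational(10, 219)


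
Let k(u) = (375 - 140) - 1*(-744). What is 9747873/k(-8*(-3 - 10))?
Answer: 9747873/979 ≈ 9957.0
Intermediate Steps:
k(u) = 979 (k(u) = 235 + 744 = 979)
9747873/k(-8*(-3 - 10)) = 9747873/979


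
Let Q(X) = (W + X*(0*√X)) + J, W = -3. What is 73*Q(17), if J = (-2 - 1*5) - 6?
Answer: -1168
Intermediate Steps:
J = -13 (J = (-2 - 5) - 6 = -7 - 6 = -13)
Q(X) = -16 (Q(X) = (-3 + X*(0*√X)) - 13 = (-3 + X*0) - 13 = (-3 + 0) - 13 = -3 - 13 = -16)
73*Q(17) = 73*(-16) = -1168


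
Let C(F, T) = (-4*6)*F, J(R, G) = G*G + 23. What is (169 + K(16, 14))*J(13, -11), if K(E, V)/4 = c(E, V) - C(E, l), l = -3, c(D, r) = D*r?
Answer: 374544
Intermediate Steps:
J(R, G) = 23 + G**2 (J(R, G) = G**2 + 23 = 23 + G**2)
C(F, T) = -24*F
K(E, V) = 96*E + 4*E*V (K(E, V) = 4*(E*V - (-24)*E) = 4*(E*V + 24*E) = 4*(24*E + E*V) = 96*E + 4*E*V)
(169 + K(16, 14))*J(13, -11) = (169 + 4*16*(24 + 14))*(23 + (-11)**2) = (169 + 4*16*38)*(23 + 121) = (169 + 2432)*144 = 2601*144 = 374544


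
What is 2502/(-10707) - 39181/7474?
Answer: -146070305/26674706 ≈ -5.4760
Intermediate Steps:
2502/(-10707) - 39181/7474 = 2502*(-1/10707) - 39181*1/7474 = -834/3569 - 39181/7474 = -146070305/26674706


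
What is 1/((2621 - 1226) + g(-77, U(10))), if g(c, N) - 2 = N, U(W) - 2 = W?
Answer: 1/1409 ≈ 0.00070972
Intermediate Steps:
U(W) = 2 + W
g(c, N) = 2 + N
1/((2621 - 1226) + g(-77, U(10))) = 1/((2621 - 1226) + (2 + (2 + 10))) = 1/(1395 + (2 + 12)) = 1/(1395 + 14) = 1/1409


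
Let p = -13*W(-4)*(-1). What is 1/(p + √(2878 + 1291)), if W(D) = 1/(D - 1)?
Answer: 65/104056 + 25*√4169/104056 ≈ 0.016137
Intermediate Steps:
W(D) = 1/(-1 + D)
p = -13/5 (p = -13/(-1 - 4)*(-1) = -13/(-5)*(-1) = -13*(-⅕)*(-1) = (13/5)*(-1) = -13/5 ≈ -2.6000)
1/(p + √(2878 + 1291)) = 1/(-13/5 + √(2878 + 1291)) = 1/(-13/5 + √4169)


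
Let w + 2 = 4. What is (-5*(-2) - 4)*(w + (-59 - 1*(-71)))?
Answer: 84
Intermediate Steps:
w = 2 (w = -2 + 4 = 2)
(-5*(-2) - 4)*(w + (-59 - 1*(-71))) = (-5*(-2) - 4)*(2 + (-59 - 1*(-71))) = (10 - 4)*(2 + (-59 + 71)) = 6*(2 + 12) = 6*14 = 84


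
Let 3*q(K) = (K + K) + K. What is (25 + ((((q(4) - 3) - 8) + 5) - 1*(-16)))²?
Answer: 1521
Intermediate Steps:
q(K) = K (q(K) = ((K + K) + K)/3 = (2*K + K)/3 = (3*K)/3 = K)
(25 + ((((q(4) - 3) - 8) + 5) - 1*(-16)))² = (25 + ((((4 - 3) - 8) + 5) - 1*(-16)))² = (25 + (((1 - 8) + 5) + 16))² = (25 + ((-7 + 5) + 16))² = (25 + (-2 + 16))² = (25 + 14)² = 39² = 1521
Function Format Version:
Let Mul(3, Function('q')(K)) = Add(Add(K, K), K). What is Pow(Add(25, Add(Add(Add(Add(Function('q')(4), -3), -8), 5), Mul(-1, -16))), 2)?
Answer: 1521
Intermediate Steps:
Function('q')(K) = K (Function('q')(K) = Mul(Rational(1, 3), Add(Add(K, K), K)) = Mul(Rational(1, 3), Add(Mul(2, K), K)) = Mul(Rational(1, 3), Mul(3, K)) = K)
Pow(Add(25, Add(Add(Add(Add(Function('q')(4), -3), -8), 5), Mul(-1, -16))), 2) = Pow(Add(25, Add(Add(Add(Add(4, -3), -8), 5), Mul(-1, -16))), 2) = Pow(Add(25, Add(Add(Add(1, -8), 5), 16)), 2) = Pow(Add(25, Add(Add(-7, 5), 16)), 2) = Pow(Add(25, Add(-2, 16)), 2) = Pow(Add(25, 14), 2) = Pow(39, 2) = 1521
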